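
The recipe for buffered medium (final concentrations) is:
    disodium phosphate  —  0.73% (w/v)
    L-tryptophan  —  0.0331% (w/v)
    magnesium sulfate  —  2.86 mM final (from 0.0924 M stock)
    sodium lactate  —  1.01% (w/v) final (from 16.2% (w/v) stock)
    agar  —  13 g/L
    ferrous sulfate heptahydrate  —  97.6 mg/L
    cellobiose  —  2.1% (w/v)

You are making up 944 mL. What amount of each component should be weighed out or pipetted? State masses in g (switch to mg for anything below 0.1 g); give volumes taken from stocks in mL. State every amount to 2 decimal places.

Target volume = 944 mL = 0.944 L.
disodium phosphate: 0.73% w/v = 7.3 g/L → 7.3 × 0.944 L = 6.89 g
L-tryptophan: 0.0331 g per 100 mL × 944 mL ÷ 100 = 0.31 g
magnesium sulfate: dilute stock: 2.86 mM × 944 mL ÷ 92.4 mM = 29.22 mL
sodium lactate: dilute stock: 1.01% ÷ 16.2% × 944 mL = 58.85 mL
agar: 13 g/L × 0.944 L = 12.27 g
ferrous sulfate heptahydrate: 97.6 mg/L × 0.944 L = 92.13 mg
cellobiose: 2.1% w/v = 21 g/L → 21 × 0.944 L = 19.82 g

disodium phosphate 6.89 g; L-tryptophan 0.31 g; magnesium sulfate 29.22 mL; sodium lactate 58.85 mL; agar 12.27 g; ferrous sulfate heptahydrate 92.13 mg; cellobiose 19.82 g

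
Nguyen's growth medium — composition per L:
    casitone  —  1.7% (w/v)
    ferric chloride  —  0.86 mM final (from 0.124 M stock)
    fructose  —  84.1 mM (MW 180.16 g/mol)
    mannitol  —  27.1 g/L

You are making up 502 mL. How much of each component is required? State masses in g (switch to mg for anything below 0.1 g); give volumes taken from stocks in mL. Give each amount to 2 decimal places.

casitone 8.53 g; ferric chloride 3.48 mL; fructose 7.61 g; mannitol 13.60 g

Target volume = 502 mL = 0.502 L.
casitone: 1.7 g per 100 mL × 502 mL ÷ 100 = 8.53 g
ferric chloride: dilute stock: 0.86 mM × 502 mL ÷ 124 mM = 3.48 mL
fructose: 84.1 mmol/L × 180.16 g/mol × 0.502 L ÷ 1000 = 7.61 g
mannitol: 27.1 g/L × 0.502 L = 13.60 g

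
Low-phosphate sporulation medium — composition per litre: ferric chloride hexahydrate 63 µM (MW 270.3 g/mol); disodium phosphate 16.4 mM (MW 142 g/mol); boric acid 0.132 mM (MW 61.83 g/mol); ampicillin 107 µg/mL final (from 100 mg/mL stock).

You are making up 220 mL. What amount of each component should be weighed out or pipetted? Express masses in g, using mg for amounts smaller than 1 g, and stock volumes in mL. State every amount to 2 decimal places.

Working volume: 220 mL = 0.22 L.
ferric chloride hexahydrate: 63 µmol/L × 270.3 g/mol × 0.22 L ÷ 1000 = 3.75 mg
disodium phosphate: 16.4 mmol/L × 142 mg/mmol × 0.22 L = 512.34 mg
boric acid: 0.132 mmol/L × 61.83 mg/mmol × 0.22 L = 1.80 mg
ampicillin: V = C2·V2/C1 = 107 µg/mL × 220 mL ÷ 100000 µg/mL = 0.24 mL

ferric chloride hexahydrate 3.75 mg; disodium phosphate 512.34 mg; boric acid 1.80 mg; ampicillin 0.24 mL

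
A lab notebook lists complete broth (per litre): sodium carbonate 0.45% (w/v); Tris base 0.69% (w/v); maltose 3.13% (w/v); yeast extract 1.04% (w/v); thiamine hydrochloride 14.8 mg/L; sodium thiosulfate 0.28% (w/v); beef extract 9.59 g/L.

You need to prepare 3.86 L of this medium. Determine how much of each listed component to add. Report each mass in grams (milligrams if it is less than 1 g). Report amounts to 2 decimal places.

sodium carbonate 17.37 g; Tris base 26.63 g; maltose 120.82 g; yeast extract 40.14 g; thiamine hydrochloride 57.13 mg; sodium thiosulfate 10.81 g; beef extract 37.02 g

Working volume: 3.86 L.
sodium carbonate: 0.45% w/v = 4.5 g/L → 4.5 × 3.86 L = 17.37 g
Tris base: 0.69 g per 100 mL × 3860 mL ÷ 100 = 26.63 g
maltose: 3.13% w/v = 31.3 g/L → 31.3 × 3.86 L = 120.82 g
yeast extract: 1.04% w/v = 10.4 g/L → 10.4 × 3.86 L = 40.14 g
thiamine hydrochloride: 14.8 mg/L × 3.86 L = 57.13 mg
sodium thiosulfate: 0.28% w/v = 2.8 g/L → 2.8 × 3.86 L = 10.81 g
beef extract: 9.59 g/L × 3.86 L = 37.02 g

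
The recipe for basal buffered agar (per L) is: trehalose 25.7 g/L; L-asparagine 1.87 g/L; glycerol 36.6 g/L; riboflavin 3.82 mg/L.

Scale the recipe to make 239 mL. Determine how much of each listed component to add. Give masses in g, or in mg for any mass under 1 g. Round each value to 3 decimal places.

trehalose 6.142 g; L-asparagine 446.930 mg; glycerol 8.747 g; riboflavin 0.913 mg

Working volume: 239 mL = 0.239 L.
trehalose: 25.7 g/L × 0.239 L = 6.142 g
L-asparagine: 1.87 g/L × 0.239 L = 0.44693 g = 446.930 mg
glycerol: 36.6 g/L × 0.239 L = 8.747 g
riboflavin: 3.82 mg/L × 0.239 L = 0.913 mg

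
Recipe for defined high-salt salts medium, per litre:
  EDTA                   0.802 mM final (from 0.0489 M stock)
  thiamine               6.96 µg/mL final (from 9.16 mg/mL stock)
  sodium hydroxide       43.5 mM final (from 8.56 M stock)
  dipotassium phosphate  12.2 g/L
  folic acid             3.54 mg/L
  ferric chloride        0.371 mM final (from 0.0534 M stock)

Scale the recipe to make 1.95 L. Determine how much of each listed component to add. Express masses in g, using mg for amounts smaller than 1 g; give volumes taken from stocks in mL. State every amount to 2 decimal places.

EDTA 31.98 mL; thiamine 1.48 mL; sodium hydroxide 9.91 mL; dipotassium phosphate 23.79 g; folic acid 6.90 mg; ferric chloride 13.55 mL

Scale factor relative to 1 L: 1.95.
EDTA: dilute stock: 0.802 mM × 1950 mL ÷ 48.9 mM = 31.98 mL
thiamine: C1V1 = C2V2 → 6.96 µg/mL × 1950 mL ÷ 9160 µg/mL = 1.48 mL
sodium hydroxide: dilute stock: 43.5 mM × 1950 mL ÷ 8560 mM = 9.91 mL
dipotassium phosphate: 12.2 g/L × 1.95 L = 23.79 g
folic acid: 3.54 mg/L × 1.95 L = 6.90 mg
ferric chloride: V = C2·V2/C1 = 0.371 mM × 1950 mL ÷ 53.4 mM = 13.55 mL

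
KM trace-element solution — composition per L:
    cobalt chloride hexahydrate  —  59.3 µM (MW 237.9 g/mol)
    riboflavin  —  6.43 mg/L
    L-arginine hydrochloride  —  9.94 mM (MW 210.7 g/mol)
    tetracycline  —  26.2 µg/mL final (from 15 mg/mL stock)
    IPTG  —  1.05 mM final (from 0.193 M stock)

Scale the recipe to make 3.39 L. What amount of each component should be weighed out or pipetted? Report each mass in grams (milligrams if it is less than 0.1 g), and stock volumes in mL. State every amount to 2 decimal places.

cobalt chloride hexahydrate 47.82 mg; riboflavin 21.80 mg; L-arginine hydrochloride 7.10 g; tetracycline 5.92 mL; IPTG 18.44 mL

Working volume: 3.39 L.
cobalt chloride hexahydrate: 59.3 µmol/L × 237.9 g/mol × 3.39 L ÷ 1000 = 47.82 mg
riboflavin: 6.43 mg/L × 3.39 L = 21.80 mg
L-arginine hydrochloride: 9.94 mmol/L × 210.7 g/mol × 3.39 L ÷ 1000 = 7.10 g
tetracycline: V = C2·V2/C1 = 26.2 µg/mL × 3390 mL ÷ 15000 µg/mL = 5.92 mL
IPTG: V = C2·V2/C1 = 1.05 mM × 3390 mL ÷ 193 mM = 18.44 mL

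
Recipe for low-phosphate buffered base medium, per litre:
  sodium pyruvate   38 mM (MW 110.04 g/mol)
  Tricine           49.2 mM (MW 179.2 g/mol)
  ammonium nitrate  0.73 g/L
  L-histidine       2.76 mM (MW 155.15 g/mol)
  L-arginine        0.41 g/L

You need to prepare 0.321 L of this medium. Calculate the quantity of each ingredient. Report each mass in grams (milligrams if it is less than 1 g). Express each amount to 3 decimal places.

sodium pyruvate 1.342 g; Tricine 2.830 g; ammonium nitrate 234.330 mg; L-histidine 137.457 mg; L-arginine 131.610 mg

Working volume: 0.321 L.
sodium pyruvate: 38 mmol/L × 110.04 g/mol × 0.321 L ÷ 1000 = 1.342 g
Tricine: 49.2 mmol/L × 179.2 g/mol × 0.321 L ÷ 1000 = 2.830 g
ammonium nitrate: 0.73 g/L × 0.321 L = 0.23433 g = 234.330 mg
L-histidine: 2.76 mmol/L × 155.15 mg/mmol × 0.321 L = 137.457 mg
L-arginine: 0.41 g/L × 0.321 L = 0.13161 g = 131.610 mg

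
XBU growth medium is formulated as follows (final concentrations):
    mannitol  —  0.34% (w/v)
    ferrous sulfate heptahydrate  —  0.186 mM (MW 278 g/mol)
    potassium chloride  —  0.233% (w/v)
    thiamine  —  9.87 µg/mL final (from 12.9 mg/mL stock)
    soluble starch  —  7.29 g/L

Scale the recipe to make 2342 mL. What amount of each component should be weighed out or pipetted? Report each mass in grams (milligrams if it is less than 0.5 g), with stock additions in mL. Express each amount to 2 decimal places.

Scale factor relative to 1 L: 2.342.
mannitol: 0.34% w/v = 3.4 g/L → 3.4 × 2.342 L = 7.96 g
ferrous sulfate heptahydrate: 0.186 mmol/L × 278 mg/mmol × 2.342 L = 121.10 mg
potassium chloride: 0.233% w/v = 2.33 g/L → 2.33 × 2.342 L = 5.46 g
thiamine: V = C2·V2/C1 = 9.87 µg/mL × 2342 mL ÷ 12900 µg/mL = 1.79 mL
soluble starch: 7.29 g/L × 2.342 L = 17.07 g

mannitol 7.96 g; ferrous sulfate heptahydrate 121.10 mg; potassium chloride 5.46 g; thiamine 1.79 mL; soluble starch 17.07 g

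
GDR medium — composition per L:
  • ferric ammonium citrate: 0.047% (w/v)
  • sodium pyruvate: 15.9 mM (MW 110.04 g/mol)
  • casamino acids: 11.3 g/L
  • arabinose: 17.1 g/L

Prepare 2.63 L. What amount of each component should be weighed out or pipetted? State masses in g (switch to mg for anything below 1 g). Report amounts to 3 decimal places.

Scale factor relative to 1 L: 2.63.
ferric ammonium citrate: 0.047% w/v = 0.47 g/L → 0.47 × 2.63 L = 1.236 g
sodium pyruvate: 15.9 mmol/L × 110.04 g/mol × 2.63 L ÷ 1000 = 4.602 g
casamino acids: 11.3 g/L × 2.63 L = 29.719 g
arabinose: 17.1 g/L × 2.63 L = 44.973 g

ferric ammonium citrate 1.236 g; sodium pyruvate 4.602 g; casamino acids 29.719 g; arabinose 44.973 g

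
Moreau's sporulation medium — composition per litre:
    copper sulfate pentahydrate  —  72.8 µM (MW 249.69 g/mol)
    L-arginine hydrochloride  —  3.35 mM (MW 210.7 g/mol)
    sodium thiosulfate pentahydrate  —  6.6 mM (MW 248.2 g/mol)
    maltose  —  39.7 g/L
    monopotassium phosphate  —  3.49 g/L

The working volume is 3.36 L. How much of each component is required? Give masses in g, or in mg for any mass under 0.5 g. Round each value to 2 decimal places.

copper sulfate pentahydrate 61.08 mg; L-arginine hydrochloride 2.37 g; sodium thiosulfate pentahydrate 5.50 g; maltose 133.39 g; monopotassium phosphate 11.73 g

Scale factor relative to 1 L: 3.36.
copper sulfate pentahydrate: 72.8 µmol/L × 249.69 g/mol × 3.36 L ÷ 1000 = 61.08 mg
L-arginine hydrochloride: 3.35 mmol/L × 210.7 g/mol × 3.36 L ÷ 1000 = 2.37 g
sodium thiosulfate pentahydrate: 6.6 mmol/L × 248.2 g/mol × 3.36 L ÷ 1000 = 5.50 g
maltose: 39.7 g/L × 3.36 L = 133.39 g
monopotassium phosphate: 3.49 g/L × 3.36 L = 11.73 g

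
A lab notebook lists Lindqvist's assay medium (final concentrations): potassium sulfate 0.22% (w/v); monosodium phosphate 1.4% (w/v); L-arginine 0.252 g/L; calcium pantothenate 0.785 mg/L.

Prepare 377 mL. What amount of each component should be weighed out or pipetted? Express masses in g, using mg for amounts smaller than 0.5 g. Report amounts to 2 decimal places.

Target volume = 377 mL = 0.377 L.
potassium sulfate: 0.22% w/v = 2.2 g/L → 2.2 × 0.377 L = 0.83 g
monosodium phosphate: 1.4 g per 100 mL × 377 mL ÷ 100 = 5.28 g
L-arginine: 0.252 g/L × 0.377 L = 0.095004 g = 95.00 mg
calcium pantothenate: 0.785 mg/L × 0.377 L = 0.30 mg

potassium sulfate 0.83 g; monosodium phosphate 5.28 g; L-arginine 95.00 mg; calcium pantothenate 0.30 mg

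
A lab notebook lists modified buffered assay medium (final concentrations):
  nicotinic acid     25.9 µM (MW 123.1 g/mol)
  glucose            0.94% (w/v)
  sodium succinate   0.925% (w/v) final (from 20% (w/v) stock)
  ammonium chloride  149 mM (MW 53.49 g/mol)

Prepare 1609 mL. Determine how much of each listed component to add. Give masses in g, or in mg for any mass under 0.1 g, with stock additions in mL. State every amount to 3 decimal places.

Target volume = 1609 mL = 1.609 L.
nicotinic acid: 25.9 µmol/L × 123.1 g/mol × 1.609 L ÷ 1000 = 5.130 mg
glucose: 0.94 g per 100 mL × 1609 mL ÷ 100 = 15.125 g
sodium succinate: V = C2·V2/C1 = 0.925% ÷ 20% × 1609 mL = 74.416 mL
ammonium chloride: 149 mmol/L × 53.49 g/mol × 1.609 L ÷ 1000 = 12.824 g

nicotinic acid 5.130 mg; glucose 15.125 g; sodium succinate 74.416 mL; ammonium chloride 12.824 g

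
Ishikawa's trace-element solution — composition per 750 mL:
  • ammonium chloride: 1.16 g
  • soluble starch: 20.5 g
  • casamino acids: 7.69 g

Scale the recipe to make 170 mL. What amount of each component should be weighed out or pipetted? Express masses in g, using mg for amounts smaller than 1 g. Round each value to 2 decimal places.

Ratio of target to recipe volume: 170 / 750 = 0.226667.
ammonium chloride: 1.16 g × (170 mL / 750 mL) = 0.262933 g = 262.93 mg
soluble starch: 20.5 g × (170 mL / 750 mL) = 4.65 g
casamino acids: 7.69 g × (170 mL / 750 mL) = 1.74 g

ammonium chloride 262.93 mg; soluble starch 4.65 g; casamino acids 1.74 g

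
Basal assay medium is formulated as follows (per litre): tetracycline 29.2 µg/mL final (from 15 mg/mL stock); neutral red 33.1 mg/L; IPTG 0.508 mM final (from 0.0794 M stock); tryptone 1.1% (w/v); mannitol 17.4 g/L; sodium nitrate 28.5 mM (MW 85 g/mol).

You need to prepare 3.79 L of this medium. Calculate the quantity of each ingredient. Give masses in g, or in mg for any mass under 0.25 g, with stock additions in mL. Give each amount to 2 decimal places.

Scale factor relative to 1 L: 3.79.
tetracycline: C1V1 = C2V2 → 29.2 µg/mL × 3790 mL ÷ 15000 µg/mL = 7.38 mL
neutral red: 33.1 mg/L × 3.79 L = 125.45 mg
IPTG: C1V1 = C2V2 → 0.508 mM × 3790 mL ÷ 79.4 mM = 24.25 mL
tryptone: 1.1% w/v = 11 g/L → 11 × 3.79 L = 41.69 g
mannitol: 17.4 g/L × 3.79 L = 65.95 g
sodium nitrate: 28.5 mmol/L × 85 g/mol × 3.79 L ÷ 1000 = 9.18 g

tetracycline 7.38 mL; neutral red 125.45 mg; IPTG 24.25 mL; tryptone 41.69 g; mannitol 65.95 g; sodium nitrate 9.18 g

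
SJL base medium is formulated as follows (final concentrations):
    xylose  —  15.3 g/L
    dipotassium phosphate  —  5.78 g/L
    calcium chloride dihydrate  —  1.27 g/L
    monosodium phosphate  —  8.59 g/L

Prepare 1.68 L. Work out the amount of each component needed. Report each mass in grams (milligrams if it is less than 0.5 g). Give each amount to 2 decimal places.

Scale factor relative to 1 L: 1.68.
xylose: 15.3 g/L × 1.68 L = 25.70 g
dipotassium phosphate: 5.78 g/L × 1.68 L = 9.71 g
calcium chloride dihydrate: 1.27 g/L × 1.68 L = 2.13 g
monosodium phosphate: 8.59 g/L × 1.68 L = 14.43 g

xylose 25.70 g; dipotassium phosphate 9.71 g; calcium chloride dihydrate 2.13 g; monosodium phosphate 14.43 g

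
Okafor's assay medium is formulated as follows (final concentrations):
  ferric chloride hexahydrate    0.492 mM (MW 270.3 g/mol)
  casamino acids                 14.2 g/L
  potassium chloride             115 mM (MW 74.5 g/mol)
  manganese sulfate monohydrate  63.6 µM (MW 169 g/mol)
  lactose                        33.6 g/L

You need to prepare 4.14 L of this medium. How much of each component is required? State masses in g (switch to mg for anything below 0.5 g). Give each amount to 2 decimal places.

Working volume: 4.14 L.
ferric chloride hexahydrate: 0.492 mmol/L × 270.3 g/mol × 4.14 L ÷ 1000 = 0.55 g
casamino acids: 14.2 g/L × 4.14 L = 58.79 g
potassium chloride: 115 mmol/L × 74.5 g/mol × 4.14 L ÷ 1000 = 35.47 g
manganese sulfate monohydrate: 63.6 µmol/L × 169 g/mol × 4.14 L ÷ 1000 = 44.50 mg
lactose: 33.6 g/L × 4.14 L = 139.10 g

ferric chloride hexahydrate 0.55 g; casamino acids 58.79 g; potassium chloride 35.47 g; manganese sulfate monohydrate 44.50 mg; lactose 139.10 g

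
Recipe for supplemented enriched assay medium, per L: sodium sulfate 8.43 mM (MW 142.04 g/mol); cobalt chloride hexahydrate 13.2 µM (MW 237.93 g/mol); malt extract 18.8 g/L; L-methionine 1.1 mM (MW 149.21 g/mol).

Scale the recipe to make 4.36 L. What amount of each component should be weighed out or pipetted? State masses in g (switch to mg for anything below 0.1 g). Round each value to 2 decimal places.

sodium sulfate 5.22 g; cobalt chloride hexahydrate 13.69 mg; malt extract 81.97 g; L-methionine 0.72 g

Scale factor relative to 1 L: 4.36.
sodium sulfate: 8.43 mmol/L × 142.04 g/mol × 4.36 L ÷ 1000 = 5.22 g
cobalt chloride hexahydrate: 13.2 µmol/L × 237.93 g/mol × 4.36 L ÷ 1000 = 13.69 mg
malt extract: 18.8 g/L × 4.36 L = 81.97 g
L-methionine: 1.1 mmol/L × 149.21 g/mol × 4.36 L ÷ 1000 = 0.72 g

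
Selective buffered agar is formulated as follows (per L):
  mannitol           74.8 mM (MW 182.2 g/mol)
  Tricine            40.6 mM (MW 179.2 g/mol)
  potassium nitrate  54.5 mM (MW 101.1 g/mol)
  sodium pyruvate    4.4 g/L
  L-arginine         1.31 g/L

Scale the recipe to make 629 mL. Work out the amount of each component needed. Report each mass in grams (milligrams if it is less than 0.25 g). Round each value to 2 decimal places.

mannitol 8.57 g; Tricine 4.58 g; potassium nitrate 3.47 g; sodium pyruvate 2.77 g; L-arginine 0.82 g

Scale factor relative to 1 L: 0.629.
mannitol: 74.8 mmol/L × 182.2 g/mol × 0.629 L ÷ 1000 = 8.57 g
Tricine: 40.6 mmol/L × 179.2 g/mol × 0.629 L ÷ 1000 = 4.58 g
potassium nitrate: 54.5 mmol/L × 101.1 g/mol × 0.629 L ÷ 1000 = 3.47 g
sodium pyruvate: 4.4 g/L × 0.629 L = 2.77 g
L-arginine: 1.31 g/L × 0.629 L = 0.82 g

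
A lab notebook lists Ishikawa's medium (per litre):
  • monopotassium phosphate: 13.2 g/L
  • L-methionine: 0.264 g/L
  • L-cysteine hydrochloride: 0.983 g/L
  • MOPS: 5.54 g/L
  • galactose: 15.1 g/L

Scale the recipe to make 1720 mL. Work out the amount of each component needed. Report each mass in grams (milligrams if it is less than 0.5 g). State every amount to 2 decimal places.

Working volume: 1720 mL = 1.72 L.
monopotassium phosphate: 13.2 g/L × 1.72 L = 22.70 g
L-methionine: 0.264 g/L × 1.72 L = 0.45408 g = 454.08 mg
L-cysteine hydrochloride: 0.983 g/L × 1.72 L = 1.69 g
MOPS: 5.54 g/L × 1.72 L = 9.53 g
galactose: 15.1 g/L × 1.72 L = 25.97 g

monopotassium phosphate 22.70 g; L-methionine 454.08 mg; L-cysteine hydrochloride 1.69 g; MOPS 9.53 g; galactose 25.97 g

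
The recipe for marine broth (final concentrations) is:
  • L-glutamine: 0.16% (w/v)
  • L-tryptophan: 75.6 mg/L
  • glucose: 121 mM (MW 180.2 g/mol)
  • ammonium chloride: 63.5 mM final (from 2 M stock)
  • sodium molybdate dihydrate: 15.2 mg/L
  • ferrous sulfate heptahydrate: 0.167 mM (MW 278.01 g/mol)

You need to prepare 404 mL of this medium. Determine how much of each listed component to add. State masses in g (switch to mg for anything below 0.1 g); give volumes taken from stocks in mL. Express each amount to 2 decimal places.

L-glutamine 0.65 g; L-tryptophan 30.54 mg; glucose 8.81 g; ammonium chloride 12.83 mL; sodium molybdate dihydrate 6.14 mg; ferrous sulfate heptahydrate 18.76 mg

Working volume: 404 mL = 0.404 L.
L-glutamine: 0.16% w/v = 1.6 g/L → 1.6 × 0.404 L = 0.65 g
L-tryptophan: 75.6 mg/L × 0.404 L = 30.54 mg
glucose: 121 mmol/L × 180.2 g/mol × 0.404 L ÷ 1000 = 8.81 g
ammonium chloride: dilute stock: 63.5 mM × 404 mL ÷ 2000 mM = 12.83 mL
sodium molybdate dihydrate: 15.2 mg/L × 0.404 L = 6.14 mg
ferrous sulfate heptahydrate: 0.167 mmol/L × 278.01 mg/mmol × 0.404 L = 18.76 mg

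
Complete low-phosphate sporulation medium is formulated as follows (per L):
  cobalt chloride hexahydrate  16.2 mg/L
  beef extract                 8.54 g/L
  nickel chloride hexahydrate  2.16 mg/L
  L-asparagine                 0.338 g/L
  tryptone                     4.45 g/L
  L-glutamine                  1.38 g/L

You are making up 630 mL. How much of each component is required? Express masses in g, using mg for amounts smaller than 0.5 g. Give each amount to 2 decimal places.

Working volume: 630 mL = 0.63 L.
cobalt chloride hexahydrate: 16.2 mg/L × 0.63 L = 10.21 mg
beef extract: 8.54 g/L × 0.63 L = 5.38 g
nickel chloride hexahydrate: 2.16 mg/L × 0.63 L = 1.36 mg
L-asparagine: 0.338 g/L × 0.63 L = 0.21294 g = 212.94 mg
tryptone: 4.45 g/L × 0.63 L = 2.80 g
L-glutamine: 1.38 g/L × 0.63 L = 0.87 g

cobalt chloride hexahydrate 10.21 mg; beef extract 5.38 g; nickel chloride hexahydrate 1.36 mg; L-asparagine 212.94 mg; tryptone 2.80 g; L-glutamine 0.87 g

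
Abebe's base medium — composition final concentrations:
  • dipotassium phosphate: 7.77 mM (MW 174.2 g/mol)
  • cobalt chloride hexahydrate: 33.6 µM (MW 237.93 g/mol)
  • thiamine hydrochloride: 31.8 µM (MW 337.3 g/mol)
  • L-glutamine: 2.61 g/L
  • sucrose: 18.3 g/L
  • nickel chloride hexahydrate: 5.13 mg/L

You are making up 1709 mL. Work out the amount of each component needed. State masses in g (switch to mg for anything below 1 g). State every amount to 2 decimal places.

dipotassium phosphate 2.31 g; cobalt chloride hexahydrate 13.66 mg; thiamine hydrochloride 18.33 mg; L-glutamine 4.46 g; sucrose 31.27 g; nickel chloride hexahydrate 8.77 mg

Working volume: 1709 mL = 1.709 L.
dipotassium phosphate: 7.77 mmol/L × 174.2 g/mol × 1.709 L ÷ 1000 = 2.31 g
cobalt chloride hexahydrate: 33.6 µmol/L × 237.93 g/mol × 1.709 L ÷ 1000 = 13.66 mg
thiamine hydrochloride: 31.8 µmol/L × 337.3 g/mol × 1.709 L ÷ 1000 = 18.33 mg
L-glutamine: 2.61 g/L × 1.709 L = 4.46 g
sucrose: 18.3 g/L × 1.709 L = 31.27 g
nickel chloride hexahydrate: 5.13 mg/L × 1.709 L = 8.77 mg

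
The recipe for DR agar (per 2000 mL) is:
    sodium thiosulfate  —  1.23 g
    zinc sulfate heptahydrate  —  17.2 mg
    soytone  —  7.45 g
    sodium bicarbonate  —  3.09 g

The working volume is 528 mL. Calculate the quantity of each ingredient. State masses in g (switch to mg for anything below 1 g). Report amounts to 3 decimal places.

sodium thiosulfate 324.720 mg; zinc sulfate heptahydrate 4.541 mg; soytone 1.967 g; sodium bicarbonate 815.760 mg

Scale factor = 528 mL / 2000 mL = 0.264.
sodium thiosulfate: 1.23 g × (528 mL / 2000 mL) = 0.32472 g = 324.720 mg
zinc sulfate heptahydrate: 17.2 mg × (528 mL / 2000 mL) = 4.541 mg
soytone: 7.45 g × (528 mL / 2000 mL) = 1.967 g
sodium bicarbonate: 3.09 g × (528 mL / 2000 mL) = 0.81576 g = 815.760 mg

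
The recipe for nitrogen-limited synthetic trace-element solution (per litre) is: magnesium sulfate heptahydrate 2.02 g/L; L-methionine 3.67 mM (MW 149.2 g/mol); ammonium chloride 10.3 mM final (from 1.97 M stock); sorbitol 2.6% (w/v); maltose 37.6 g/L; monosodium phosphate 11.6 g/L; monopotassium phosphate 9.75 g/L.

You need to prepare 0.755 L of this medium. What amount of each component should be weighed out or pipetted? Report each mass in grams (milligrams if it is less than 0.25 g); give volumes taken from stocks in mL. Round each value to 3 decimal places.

magnesium sulfate heptahydrate 1.525 g; L-methionine 0.413 g; ammonium chloride 3.947 mL; sorbitol 19.630 g; maltose 28.388 g; monosodium phosphate 8.758 g; monopotassium phosphate 7.361 g

Working volume: 0.755 L.
magnesium sulfate heptahydrate: 2.02 g/L × 0.755 L = 1.525 g
L-methionine: 3.67 mmol/L × 149.2 g/mol × 0.755 L ÷ 1000 = 0.413 g
ammonium chloride: V = C2·V2/C1 = 10.3 mM × 755 mL ÷ 1970 mM = 3.947 mL
sorbitol: 2.6% w/v = 26 g/L → 26 × 0.755 L = 19.630 g
maltose: 37.6 g/L × 0.755 L = 28.388 g
monosodium phosphate: 11.6 g/L × 0.755 L = 8.758 g
monopotassium phosphate: 9.75 g/L × 0.755 L = 7.361 g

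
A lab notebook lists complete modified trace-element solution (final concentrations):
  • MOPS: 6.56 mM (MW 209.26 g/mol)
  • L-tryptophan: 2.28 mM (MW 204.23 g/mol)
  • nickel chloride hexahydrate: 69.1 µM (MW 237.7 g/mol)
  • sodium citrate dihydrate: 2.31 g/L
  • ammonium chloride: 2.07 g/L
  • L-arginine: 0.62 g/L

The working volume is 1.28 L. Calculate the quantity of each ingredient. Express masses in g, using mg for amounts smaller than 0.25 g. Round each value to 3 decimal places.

Working volume: 1.28 L.
MOPS: 6.56 mmol/L × 209.26 g/mol × 1.28 L ÷ 1000 = 1.757 g
L-tryptophan: 2.28 mmol/L × 204.23 g/mol × 1.28 L ÷ 1000 = 0.596 g
nickel chloride hexahydrate: 69.1 µmol/L × 237.7 g/mol × 1.28 L ÷ 1000 = 21.024 mg
sodium citrate dihydrate: 2.31 g/L × 1.28 L = 2.957 g
ammonium chloride: 2.07 g/L × 1.28 L = 2.650 g
L-arginine: 0.62 g/L × 1.28 L = 0.794 g

MOPS 1.757 g; L-tryptophan 0.596 g; nickel chloride hexahydrate 21.024 mg; sodium citrate dihydrate 2.957 g; ammonium chloride 2.650 g; L-arginine 0.794 g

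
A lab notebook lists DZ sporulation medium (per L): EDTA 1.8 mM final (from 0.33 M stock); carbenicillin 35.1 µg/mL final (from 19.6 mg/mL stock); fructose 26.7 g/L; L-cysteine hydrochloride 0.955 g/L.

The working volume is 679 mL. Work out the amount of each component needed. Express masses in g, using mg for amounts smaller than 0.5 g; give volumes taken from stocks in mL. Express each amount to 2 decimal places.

EDTA 3.70 mL; carbenicillin 1.22 mL; fructose 18.13 g; L-cysteine hydrochloride 0.65 g

Working volume: 679 mL = 0.679 L.
EDTA: dilute stock: 1.8 mM × 679 mL ÷ 330 mM = 3.70 mL
carbenicillin: dilute stock: 35.1 µg/mL × 679 mL ÷ 19600 µg/mL = 1.22 mL
fructose: 26.7 g/L × 0.679 L = 18.13 g
L-cysteine hydrochloride: 0.955 g/L × 0.679 L = 0.65 g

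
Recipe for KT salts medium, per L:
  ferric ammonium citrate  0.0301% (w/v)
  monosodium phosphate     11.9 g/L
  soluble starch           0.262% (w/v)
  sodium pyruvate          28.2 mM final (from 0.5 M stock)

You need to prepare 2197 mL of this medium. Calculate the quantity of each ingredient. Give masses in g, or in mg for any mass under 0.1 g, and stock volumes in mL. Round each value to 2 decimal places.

ferric ammonium citrate 0.66 g; monosodium phosphate 26.14 g; soluble starch 5.76 g; sodium pyruvate 123.91 mL

Target volume = 2197 mL = 2.197 L.
ferric ammonium citrate: 0.0301% w/v = 0.301 g/L → 0.301 × 2.197 L = 0.66 g
monosodium phosphate: 11.9 g/L × 2.197 L = 26.14 g
soluble starch: 0.262 g per 100 mL × 2197 mL ÷ 100 = 5.76 g
sodium pyruvate: dilute stock: 28.2 mM × 2197 mL ÷ 500 mM = 123.91 mL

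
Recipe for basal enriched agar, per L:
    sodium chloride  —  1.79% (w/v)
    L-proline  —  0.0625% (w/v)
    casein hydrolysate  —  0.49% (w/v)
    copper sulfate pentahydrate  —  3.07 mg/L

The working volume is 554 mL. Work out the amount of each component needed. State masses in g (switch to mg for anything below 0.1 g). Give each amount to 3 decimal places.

Target volume = 554 mL = 0.554 L.
sodium chloride: 1.79% w/v = 17.9 g/L → 17.9 × 0.554 L = 9.917 g
L-proline: 0.0625% w/v = 0.625 g/L → 0.625 × 0.554 L = 0.346 g
casein hydrolysate: 0.49 g per 100 mL × 554 mL ÷ 100 = 2.715 g
copper sulfate pentahydrate: 3.07 mg/L × 0.554 L = 1.701 mg

sodium chloride 9.917 g; L-proline 0.346 g; casein hydrolysate 2.715 g; copper sulfate pentahydrate 1.701 mg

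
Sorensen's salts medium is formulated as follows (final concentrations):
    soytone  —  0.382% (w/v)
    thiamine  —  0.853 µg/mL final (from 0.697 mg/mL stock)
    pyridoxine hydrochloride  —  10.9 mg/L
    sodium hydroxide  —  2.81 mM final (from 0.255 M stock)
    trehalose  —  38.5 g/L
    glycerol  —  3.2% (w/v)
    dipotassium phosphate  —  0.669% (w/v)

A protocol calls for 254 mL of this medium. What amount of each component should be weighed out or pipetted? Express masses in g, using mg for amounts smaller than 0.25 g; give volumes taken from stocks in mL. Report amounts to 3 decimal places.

Scale factor relative to 1 L: 0.254.
soytone: 0.382% w/v = 3.82 g/L → 3.82 × 0.254 L = 0.970 g
thiamine: dilute stock: 0.853 µg/mL × 254 mL ÷ 697 µg/mL = 0.311 mL
pyridoxine hydrochloride: 10.9 mg/L × 0.254 L = 2.769 mg
sodium hydroxide: dilute stock: 2.81 mM × 254 mL ÷ 255 mM = 2.799 mL
trehalose: 38.5 g/L × 0.254 L = 9.779 g
glycerol: 3.2% w/v = 32 g/L → 32 × 0.254 L = 8.128 g
dipotassium phosphate: 0.669% w/v = 6.69 g/L → 6.69 × 0.254 L = 1.699 g

soytone 0.970 g; thiamine 0.311 mL; pyridoxine hydrochloride 2.769 mg; sodium hydroxide 2.799 mL; trehalose 9.779 g; glycerol 8.128 g; dipotassium phosphate 1.699 g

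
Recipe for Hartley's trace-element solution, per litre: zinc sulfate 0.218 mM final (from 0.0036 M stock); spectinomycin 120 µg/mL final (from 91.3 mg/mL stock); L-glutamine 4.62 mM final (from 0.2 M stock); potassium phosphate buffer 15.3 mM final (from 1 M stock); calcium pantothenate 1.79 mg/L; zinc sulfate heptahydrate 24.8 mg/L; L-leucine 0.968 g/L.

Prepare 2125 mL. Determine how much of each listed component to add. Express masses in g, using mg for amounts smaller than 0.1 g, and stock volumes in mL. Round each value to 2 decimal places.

zinc sulfate 128.68 mL; spectinomycin 2.79 mL; L-glutamine 49.09 mL; potassium phosphate buffer 32.51 mL; calcium pantothenate 3.80 mg; zinc sulfate heptahydrate 52.70 mg; L-leucine 2.06 g

Working volume: 2125 mL = 2.125 L.
zinc sulfate: V = C2·V2/C1 = 0.218 mM × 2125 mL ÷ 3.6 mM = 128.68 mL
spectinomycin: dilute stock: 120 µg/mL × 2125 mL ÷ 91300 µg/mL = 2.79 mL
L-glutamine: V = C2·V2/C1 = 4.62 mM × 2125 mL ÷ 200 mM = 49.09 mL
potassium phosphate buffer: dilute stock: 15.3 mM × 2125 mL ÷ 1000 mM = 32.51 mL
calcium pantothenate: 1.79 mg/L × 2.125 L = 3.80 mg
zinc sulfate heptahydrate: 24.8 mg/L × 2.125 L = 52.70 mg
L-leucine: 0.968 g/L × 2.125 L = 2.06 g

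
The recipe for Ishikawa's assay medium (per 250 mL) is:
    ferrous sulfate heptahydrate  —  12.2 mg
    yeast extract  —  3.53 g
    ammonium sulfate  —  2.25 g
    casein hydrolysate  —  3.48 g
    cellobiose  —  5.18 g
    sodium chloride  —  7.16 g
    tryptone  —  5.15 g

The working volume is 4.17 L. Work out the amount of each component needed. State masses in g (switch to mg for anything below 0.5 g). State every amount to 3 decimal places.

Scale factor = 4170 mL / 250 mL = 16.68.
ferrous sulfate heptahydrate: 12.2 mg × (4170 mL / 250 mL) = 203.496 mg
yeast extract: 3.53 g × (4170 mL / 250 mL) = 58.880 g
ammonium sulfate: 2.25 g × (4170 mL / 250 mL) = 37.530 g
casein hydrolysate: 3.48 g × (4170 mL / 250 mL) = 58.046 g
cellobiose: 5.18 g × (4170 mL / 250 mL) = 86.402 g
sodium chloride: 7.16 g × (4170 mL / 250 mL) = 119.429 g
tryptone: 5.15 g × (4170 mL / 250 mL) = 85.902 g

ferrous sulfate heptahydrate 203.496 mg; yeast extract 58.880 g; ammonium sulfate 37.530 g; casein hydrolysate 58.046 g; cellobiose 86.402 g; sodium chloride 119.429 g; tryptone 85.902 g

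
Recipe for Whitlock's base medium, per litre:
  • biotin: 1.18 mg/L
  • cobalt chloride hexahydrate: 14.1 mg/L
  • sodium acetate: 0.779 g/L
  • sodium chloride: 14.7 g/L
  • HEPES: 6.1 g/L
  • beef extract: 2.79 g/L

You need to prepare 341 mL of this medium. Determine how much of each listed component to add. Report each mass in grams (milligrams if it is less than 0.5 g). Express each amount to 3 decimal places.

Working volume: 341 mL = 0.341 L.
biotin: 1.18 mg/L × 0.341 L = 0.402 mg
cobalt chloride hexahydrate: 14.1 mg/L × 0.341 L = 4.808 mg
sodium acetate: 0.779 g/L × 0.341 L = 0.265639 g = 265.639 mg
sodium chloride: 14.7 g/L × 0.341 L = 5.013 g
HEPES: 6.1 g/L × 0.341 L = 2.080 g
beef extract: 2.79 g/L × 0.341 L = 0.951 g

biotin 0.402 mg; cobalt chloride hexahydrate 4.808 mg; sodium acetate 265.639 mg; sodium chloride 5.013 g; HEPES 2.080 g; beef extract 0.951 g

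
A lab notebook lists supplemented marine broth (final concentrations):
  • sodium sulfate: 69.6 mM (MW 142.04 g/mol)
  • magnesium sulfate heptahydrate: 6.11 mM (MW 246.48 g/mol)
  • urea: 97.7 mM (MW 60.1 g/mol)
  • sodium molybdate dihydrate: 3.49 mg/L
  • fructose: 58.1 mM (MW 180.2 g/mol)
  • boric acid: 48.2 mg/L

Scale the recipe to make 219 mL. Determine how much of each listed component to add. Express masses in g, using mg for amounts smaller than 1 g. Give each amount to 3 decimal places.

sodium sulfate 2.165 g; magnesium sulfate heptahydrate 329.812 mg; urea 1.286 g; sodium molybdate dihydrate 0.764 mg; fructose 2.293 g; boric acid 10.556 mg

Working volume: 219 mL = 0.219 L.
sodium sulfate: 69.6 mmol/L × 142.04 g/mol × 0.219 L ÷ 1000 = 2.165 g
magnesium sulfate heptahydrate: 6.11 mmol/L × 246.48 mg/mmol × 0.219 L = 329.812 mg
urea: 97.7 mmol/L × 60.1 g/mol × 0.219 L ÷ 1000 = 1.286 g
sodium molybdate dihydrate: 3.49 mg/L × 0.219 L = 0.764 mg
fructose: 58.1 mmol/L × 180.2 g/mol × 0.219 L ÷ 1000 = 2.293 g
boric acid: 48.2 mg/L × 0.219 L = 10.556 mg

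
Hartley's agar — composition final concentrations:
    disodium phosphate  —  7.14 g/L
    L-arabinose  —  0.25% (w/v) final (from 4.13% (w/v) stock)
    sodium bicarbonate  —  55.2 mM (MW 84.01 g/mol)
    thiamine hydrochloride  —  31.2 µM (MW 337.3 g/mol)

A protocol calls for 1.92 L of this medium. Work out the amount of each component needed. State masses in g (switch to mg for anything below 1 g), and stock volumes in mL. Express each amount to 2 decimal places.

Scale factor relative to 1 L: 1.92.
disodium phosphate: 7.14 g/L × 1.92 L = 13.71 g
L-arabinose: C1V1 = C2V2 → 0.25% ÷ 4.13% × 1920 mL = 116.22 mL
sodium bicarbonate: 55.2 mmol/L × 84.01 g/mol × 1.92 L ÷ 1000 = 8.90 g
thiamine hydrochloride: 31.2 µmol/L × 337.3 g/mol × 1.92 L ÷ 1000 = 20.21 mg

disodium phosphate 13.71 g; L-arabinose 116.22 mL; sodium bicarbonate 8.90 g; thiamine hydrochloride 20.21 mg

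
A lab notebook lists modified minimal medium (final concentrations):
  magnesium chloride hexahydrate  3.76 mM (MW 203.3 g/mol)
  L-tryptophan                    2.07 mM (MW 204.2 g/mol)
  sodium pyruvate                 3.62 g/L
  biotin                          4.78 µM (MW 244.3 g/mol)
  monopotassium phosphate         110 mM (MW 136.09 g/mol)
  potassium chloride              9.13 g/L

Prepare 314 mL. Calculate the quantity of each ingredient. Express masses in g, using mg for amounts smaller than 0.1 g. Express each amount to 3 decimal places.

Scale factor relative to 1 L: 0.314.
magnesium chloride hexahydrate: 3.76 mmol/L × 203.3 g/mol × 0.314 L ÷ 1000 = 0.240 g
L-tryptophan: 2.07 mmol/L × 204.2 g/mol × 0.314 L ÷ 1000 = 0.133 g
sodium pyruvate: 3.62 g/L × 0.314 L = 1.137 g
biotin: 4.78 µmol/L × 244.3 g/mol × 0.314 L ÷ 1000 = 0.367 mg
monopotassium phosphate: 110 mmol/L × 136.09 g/mol × 0.314 L ÷ 1000 = 4.701 g
potassium chloride: 9.13 g/L × 0.314 L = 2.867 g

magnesium chloride hexahydrate 0.240 g; L-tryptophan 0.133 g; sodium pyruvate 1.137 g; biotin 0.367 mg; monopotassium phosphate 4.701 g; potassium chloride 2.867 g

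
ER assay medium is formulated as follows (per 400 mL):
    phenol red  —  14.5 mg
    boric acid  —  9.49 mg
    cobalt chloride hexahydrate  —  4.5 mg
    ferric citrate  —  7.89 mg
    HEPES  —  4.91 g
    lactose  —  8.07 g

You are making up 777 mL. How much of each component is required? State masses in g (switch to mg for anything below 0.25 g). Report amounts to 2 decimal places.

phenol red 28.17 mg; boric acid 18.43 mg; cobalt chloride hexahydrate 8.74 mg; ferric citrate 15.33 mg; HEPES 9.54 g; lactose 15.68 g

Scale factor = 777 mL / 400 mL = 1.9425.
phenol red: 14.5 mg × (777 mL / 400 mL) = 28.17 mg
boric acid: 9.49 mg × (777 mL / 400 mL) = 18.43 mg
cobalt chloride hexahydrate: 4.5 mg × (777 mL / 400 mL) = 8.74 mg
ferric citrate: 7.89 mg × (777 mL / 400 mL) = 15.33 mg
HEPES: 4.91 g × (777 mL / 400 mL) = 9.54 g
lactose: 8.07 g × (777 mL / 400 mL) = 15.68 g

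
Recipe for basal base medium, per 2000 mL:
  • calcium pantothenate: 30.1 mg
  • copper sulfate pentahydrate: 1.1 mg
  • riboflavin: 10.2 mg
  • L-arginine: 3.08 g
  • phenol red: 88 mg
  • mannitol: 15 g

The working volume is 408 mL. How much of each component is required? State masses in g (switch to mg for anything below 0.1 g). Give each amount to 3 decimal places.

Scale factor = 408 mL / 2000 mL = 0.204.
calcium pantothenate: 30.1 mg × (408 mL / 2000 mL) = 6.140 mg
copper sulfate pentahydrate: 1.1 mg × (408 mL / 2000 mL) = 0.224 mg
riboflavin: 10.2 mg × (408 mL / 2000 mL) = 2.081 mg
L-arginine: 3.08 g × (408 mL / 2000 mL) = 0.628 g
phenol red: 88 mg × (408 mL / 2000 mL) = 17.952 mg
mannitol: 15 g × (408 mL / 2000 mL) = 3.060 g

calcium pantothenate 6.140 mg; copper sulfate pentahydrate 0.224 mg; riboflavin 2.081 mg; L-arginine 0.628 g; phenol red 17.952 mg; mannitol 3.060 g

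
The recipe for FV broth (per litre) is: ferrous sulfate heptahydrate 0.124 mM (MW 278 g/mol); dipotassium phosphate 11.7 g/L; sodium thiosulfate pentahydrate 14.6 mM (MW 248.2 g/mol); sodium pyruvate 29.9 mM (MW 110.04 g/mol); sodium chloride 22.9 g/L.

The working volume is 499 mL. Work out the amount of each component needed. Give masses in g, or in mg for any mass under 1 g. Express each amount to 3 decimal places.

ferrous sulfate heptahydrate 17.202 mg; dipotassium phosphate 5.838 g; sodium thiosulfate pentahydrate 1.808 g; sodium pyruvate 1.642 g; sodium chloride 11.427 g

Working volume: 499 mL = 0.499 L.
ferrous sulfate heptahydrate: 0.124 mmol/L × 278 mg/mmol × 0.499 L = 17.202 mg
dipotassium phosphate: 11.7 g/L × 0.499 L = 5.838 g
sodium thiosulfate pentahydrate: 14.6 mmol/L × 248.2 g/mol × 0.499 L ÷ 1000 = 1.808 g
sodium pyruvate: 29.9 mmol/L × 110.04 g/mol × 0.499 L ÷ 1000 = 1.642 g
sodium chloride: 22.9 g/L × 0.499 L = 11.427 g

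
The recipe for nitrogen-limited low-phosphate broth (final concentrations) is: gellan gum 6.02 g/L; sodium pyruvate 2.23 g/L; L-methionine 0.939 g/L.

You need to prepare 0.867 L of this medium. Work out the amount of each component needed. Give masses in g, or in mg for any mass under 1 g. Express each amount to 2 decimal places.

Scale factor relative to 1 L: 0.867.
gellan gum: 6.02 g/L × 0.867 L = 5.22 g
sodium pyruvate: 2.23 g/L × 0.867 L = 1.93 g
L-methionine: 0.939 g/L × 0.867 L = 0.814113 g = 814.11 mg

gellan gum 5.22 g; sodium pyruvate 1.93 g; L-methionine 814.11 mg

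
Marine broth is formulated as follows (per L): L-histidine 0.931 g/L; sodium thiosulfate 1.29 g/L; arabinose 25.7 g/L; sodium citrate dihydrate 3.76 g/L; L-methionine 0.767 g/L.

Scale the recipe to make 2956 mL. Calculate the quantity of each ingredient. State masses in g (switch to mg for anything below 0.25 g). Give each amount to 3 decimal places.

L-histidine 2.752 g; sodium thiosulfate 3.813 g; arabinose 75.969 g; sodium citrate dihydrate 11.115 g; L-methionine 2.267 g

Working volume: 2956 mL = 2.956 L.
L-histidine: 0.931 g/L × 2.956 L = 2.752 g
sodium thiosulfate: 1.29 g/L × 2.956 L = 3.813 g
arabinose: 25.7 g/L × 2.956 L = 75.969 g
sodium citrate dihydrate: 3.76 g/L × 2.956 L = 11.115 g
L-methionine: 0.767 g/L × 2.956 L = 2.267 g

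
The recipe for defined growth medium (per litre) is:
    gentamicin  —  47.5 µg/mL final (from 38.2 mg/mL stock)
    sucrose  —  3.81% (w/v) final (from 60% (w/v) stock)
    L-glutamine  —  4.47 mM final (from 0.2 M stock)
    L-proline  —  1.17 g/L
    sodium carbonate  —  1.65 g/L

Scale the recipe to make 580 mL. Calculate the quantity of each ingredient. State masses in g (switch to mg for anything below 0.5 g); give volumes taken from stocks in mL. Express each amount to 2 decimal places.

gentamicin 0.72 mL; sucrose 36.83 mL; L-glutamine 12.96 mL; L-proline 0.68 g; sodium carbonate 0.96 g

Working volume: 580 mL = 0.58 L.
gentamicin: V = C2·V2/C1 = 47.5 µg/mL × 580 mL ÷ 38200 µg/mL = 0.72 mL
sucrose: C1V1 = C2V2 → 3.81% ÷ 60% × 580 mL = 36.83 mL
L-glutamine: C1V1 = C2V2 → 4.47 mM × 580 mL ÷ 200 mM = 12.96 mL
L-proline: 1.17 g/L × 0.58 L = 0.68 g
sodium carbonate: 1.65 g/L × 0.58 L = 0.96 g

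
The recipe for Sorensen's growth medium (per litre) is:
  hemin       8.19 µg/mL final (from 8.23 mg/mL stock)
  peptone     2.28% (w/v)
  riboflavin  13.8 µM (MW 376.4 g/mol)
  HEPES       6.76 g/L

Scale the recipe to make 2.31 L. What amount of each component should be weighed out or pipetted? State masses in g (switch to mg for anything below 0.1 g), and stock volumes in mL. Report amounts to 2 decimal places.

Working volume: 2.31 L.
hemin: V = C2·V2/C1 = 8.19 µg/mL × 2310 mL ÷ 8230 µg/mL = 2.30 mL
peptone: 2.28 g per 100 mL × 2310 mL ÷ 100 = 52.67 g
riboflavin: 13.8 µmol/L × 376.4 g/mol × 2.31 L ÷ 1000 = 12.00 mg
HEPES: 6.76 g/L × 2.31 L = 15.62 g

hemin 2.30 mL; peptone 52.67 g; riboflavin 12.00 mg; HEPES 15.62 g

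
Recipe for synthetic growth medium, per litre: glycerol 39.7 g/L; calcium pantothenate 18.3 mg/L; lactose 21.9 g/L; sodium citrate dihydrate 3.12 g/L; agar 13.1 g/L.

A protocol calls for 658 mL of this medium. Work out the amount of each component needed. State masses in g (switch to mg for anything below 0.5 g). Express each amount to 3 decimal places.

Working volume: 658 mL = 0.658 L.
glycerol: 39.7 g/L × 0.658 L = 26.123 g
calcium pantothenate: 18.3 mg/L × 0.658 L = 12.041 mg
lactose: 21.9 g/L × 0.658 L = 14.410 g
sodium citrate dihydrate: 3.12 g/L × 0.658 L = 2.053 g
agar: 13.1 g/L × 0.658 L = 8.620 g

glycerol 26.123 g; calcium pantothenate 12.041 mg; lactose 14.410 g; sodium citrate dihydrate 2.053 g; agar 8.620 g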